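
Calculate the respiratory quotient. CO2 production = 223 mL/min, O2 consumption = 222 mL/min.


RQ = VCO2 / VO2
RQ = 223 / 222
RQ = 1.005


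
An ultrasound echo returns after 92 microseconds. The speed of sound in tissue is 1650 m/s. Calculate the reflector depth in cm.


depth = c * t / 2
t = 92 us = 9.2000e-05 s
depth = 1650 * 9.2000e-05 / 2
depth = 0.0759 m = 7.59 cm


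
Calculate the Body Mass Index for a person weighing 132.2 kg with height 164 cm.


BMI = weight / height^2
height = 164 cm = 1.64 m
BMI = 132.2 / 1.64^2
BMI = 49.15 kg/m^2


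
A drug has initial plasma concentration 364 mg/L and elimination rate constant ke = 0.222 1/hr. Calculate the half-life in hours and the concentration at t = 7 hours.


t_half = ln(2) / ke = 0.693147 / 0.222 = 3.122 hr
C(t) = C0 * exp(-ke*t) = 364 * exp(-0.222*7)
C(7) = 76.95 mg/L


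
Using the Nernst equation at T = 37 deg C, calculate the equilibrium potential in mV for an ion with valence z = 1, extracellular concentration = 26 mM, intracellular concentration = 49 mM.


E = (RT/(zF)) * ln(C_out/C_in)
T = 37 + 273.15 = 310.15 K
E = (8.314 * 310.15 / (1 * 96485)) * ln(26/49)
E = -16.94 mV


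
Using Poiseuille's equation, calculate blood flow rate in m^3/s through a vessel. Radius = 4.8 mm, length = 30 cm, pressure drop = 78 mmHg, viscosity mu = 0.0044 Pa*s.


Q = pi*r^4*dP / (8*mu*L)
r = 0.0048 m, L = 0.3 m
dP = 78 mmHg = 10399.116 Pa
Q = 0.001642 m^3/s


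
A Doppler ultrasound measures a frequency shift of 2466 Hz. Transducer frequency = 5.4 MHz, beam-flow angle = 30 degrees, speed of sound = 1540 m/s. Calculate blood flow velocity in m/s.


v = fd * c / (2 * f0 * cos(theta))
v = 2466 * 1540 / (2 * 5.4000e+06 * cos(30))
v = 0.406 m/s


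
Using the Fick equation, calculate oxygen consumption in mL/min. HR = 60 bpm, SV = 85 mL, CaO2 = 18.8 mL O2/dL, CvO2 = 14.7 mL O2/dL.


CO = HR*SV = 60*85/1000 = 5.1 L/min
a-v O2 diff = 18.8 - 14.7 = 4.1 mL/dL
VO2 = CO * (CaO2-CvO2) * 10 dL/L
VO2 = 5.1 * 4.1 * 10
VO2 = 209.1 mL/min


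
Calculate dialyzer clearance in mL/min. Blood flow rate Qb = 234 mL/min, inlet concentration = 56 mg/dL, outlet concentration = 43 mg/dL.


K = Qb * (Cb_in - Cb_out) / Cb_in
K = 234 * (56 - 43) / 56
K = 54.32 mL/min


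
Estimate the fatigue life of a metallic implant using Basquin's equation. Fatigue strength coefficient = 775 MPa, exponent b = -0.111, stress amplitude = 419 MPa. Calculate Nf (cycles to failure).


sigma_a = sigma_f' * (2Nf)^b
2Nf = (sigma_a/sigma_f')^(1/b)
2Nf = (419/775)^(1/-0.111)
2Nf = 254.79759
Nf = 127.4


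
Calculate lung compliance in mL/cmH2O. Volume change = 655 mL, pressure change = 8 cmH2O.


C = dV / dP
C = 655 / 8
C = 81.88 mL/cmH2O


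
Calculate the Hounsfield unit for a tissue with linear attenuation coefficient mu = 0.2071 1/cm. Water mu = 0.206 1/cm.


HU = ((mu_tissue - mu_water) / mu_water) * 1000
HU = ((0.2071 - 0.206) / 0.206) * 1000
HU = 5.34


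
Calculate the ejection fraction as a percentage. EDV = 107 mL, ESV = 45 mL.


SV = EDV - ESV = 107 - 45 = 62 mL
EF = SV/EDV * 100 = 62/107 * 100
EF = 57.94%


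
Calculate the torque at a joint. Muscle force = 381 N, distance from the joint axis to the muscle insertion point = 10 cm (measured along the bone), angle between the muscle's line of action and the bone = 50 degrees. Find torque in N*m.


Torque = F * d * sin(theta)   (moment arm = d*sin(theta))
d = 10 cm = 0.1 m
Torque = 381 * 0.1 * sin(50)
Torque = 29.19 N*m


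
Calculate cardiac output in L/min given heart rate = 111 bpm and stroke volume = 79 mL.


CO = HR * SV
CO = 111 * 79 / 1000
CO = 8.769 L/min


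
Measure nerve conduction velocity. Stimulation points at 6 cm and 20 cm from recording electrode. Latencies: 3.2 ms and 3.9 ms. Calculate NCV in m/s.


Distance = (20 - 6) / 100 = 0.14 m
dt = (3.9 - 3.2) / 1000 = 7.0000e-04 s
NCV = dist / dt = 200 m/s


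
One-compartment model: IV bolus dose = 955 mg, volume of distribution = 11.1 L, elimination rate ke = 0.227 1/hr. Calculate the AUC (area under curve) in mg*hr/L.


C0 = Dose/Vd = 955/11.1 = 86.036 mg/L
AUC = C0/ke = 86.036/0.227
AUC = 379 mg*hr/L


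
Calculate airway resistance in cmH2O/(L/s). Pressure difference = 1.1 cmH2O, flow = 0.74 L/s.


R = dP / flow
R = 1.1 / 0.74
R = 1.486 cmH2O/(L/s)


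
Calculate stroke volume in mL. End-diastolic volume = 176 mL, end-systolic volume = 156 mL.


SV = EDV - ESV
SV = 176 - 156
SV = 20 mL


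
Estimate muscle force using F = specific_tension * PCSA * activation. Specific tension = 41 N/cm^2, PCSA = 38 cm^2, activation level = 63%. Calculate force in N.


F = sigma * PCSA * activation
F = 41 * 38 * 0.63
F = 981.5 N


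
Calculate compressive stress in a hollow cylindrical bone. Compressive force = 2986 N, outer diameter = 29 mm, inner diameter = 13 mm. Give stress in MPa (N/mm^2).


A = pi*(r_o^2 - r_i^2)
r_o = 14.5 mm, r_i = 6.5 mm
A = 527.788 mm^2
sigma = F/A = 2986 / 527.788
sigma = 5.658 MPa


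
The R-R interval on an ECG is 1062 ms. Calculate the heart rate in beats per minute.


HR = 60 / RR_interval(s)
RR = 1062 ms = 1.062 s
HR = 60 / 1.062 = 56.5 bpm


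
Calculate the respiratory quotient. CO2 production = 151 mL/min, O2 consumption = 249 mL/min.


RQ = VCO2 / VO2
RQ = 151 / 249
RQ = 0.6064


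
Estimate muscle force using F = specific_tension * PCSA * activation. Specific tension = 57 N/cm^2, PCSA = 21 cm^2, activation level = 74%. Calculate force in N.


F = sigma * PCSA * activation
F = 57 * 21 * 0.74
F = 885.8 N


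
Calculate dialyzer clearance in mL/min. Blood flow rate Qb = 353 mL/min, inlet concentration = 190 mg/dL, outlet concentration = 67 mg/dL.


K = Qb * (Cb_in - Cb_out) / Cb_in
K = 353 * (190 - 67) / 190
K = 228.5 mL/min


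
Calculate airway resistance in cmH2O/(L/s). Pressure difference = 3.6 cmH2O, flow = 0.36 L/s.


R = dP / flow
R = 3.6 / 0.36
R = 10 cmH2O/(L/s)


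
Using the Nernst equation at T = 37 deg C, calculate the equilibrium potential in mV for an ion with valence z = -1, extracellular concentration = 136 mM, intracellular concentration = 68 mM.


E = (RT/(zF)) * ln(C_out/C_in)
T = 37 + 273.15 = 310.15 K
E = (8.314 * 310.15 / (-1 * 96485)) * ln(136/68)
E = -18.52 mV


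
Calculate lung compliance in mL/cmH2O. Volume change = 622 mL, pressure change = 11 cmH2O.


C = dV / dP
C = 622 / 11
C = 56.55 mL/cmH2O


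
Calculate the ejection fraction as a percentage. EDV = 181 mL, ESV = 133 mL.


SV = EDV - ESV = 181 - 133 = 48 mL
EF = SV/EDV * 100 = 48/181 * 100
EF = 26.52%


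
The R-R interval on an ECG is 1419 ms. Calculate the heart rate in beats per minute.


HR = 60 / RR_interval(s)
RR = 1419 ms = 1.419 s
HR = 60 / 1.419 = 42.28 bpm


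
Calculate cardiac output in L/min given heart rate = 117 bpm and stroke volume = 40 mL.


CO = HR * SV
CO = 117 * 40 / 1000
CO = 4.68 L/min


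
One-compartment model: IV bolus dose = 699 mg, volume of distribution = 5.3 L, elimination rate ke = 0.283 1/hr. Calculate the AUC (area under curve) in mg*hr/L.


C0 = Dose/Vd = 699/5.3 = 131.887 mg/L
AUC = C0/ke = 131.887/0.283
AUC = 466 mg*hr/L


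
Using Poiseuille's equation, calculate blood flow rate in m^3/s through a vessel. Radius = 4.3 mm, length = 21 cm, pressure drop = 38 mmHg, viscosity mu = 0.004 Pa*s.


Q = pi*r^4*dP / (8*mu*L)
r = 0.0043 m, L = 0.21 m
dP = 38 mmHg = 5066.236 Pa
Q = 8.0973e-04 m^3/s


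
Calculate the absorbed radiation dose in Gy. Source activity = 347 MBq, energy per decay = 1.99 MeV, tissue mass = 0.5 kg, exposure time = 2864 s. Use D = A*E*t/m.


A = 347 MBq = 3.4700e+08 Bq
E = 1.99 MeV = 3.18798e-13 J
D = A*E*t/m = 3.4700e+08*3.18798e-13*2864/0.5
D = 0.6336 Gy


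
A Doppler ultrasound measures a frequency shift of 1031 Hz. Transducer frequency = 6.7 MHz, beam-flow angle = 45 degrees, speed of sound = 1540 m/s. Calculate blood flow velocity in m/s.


v = fd * c / (2 * f0 * cos(theta))
v = 1031 * 1540 / (2 * 6.7000e+06 * cos(45))
v = 0.1676 m/s


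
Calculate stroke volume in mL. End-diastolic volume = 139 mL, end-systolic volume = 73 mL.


SV = EDV - ESV
SV = 139 - 73
SV = 66 mL


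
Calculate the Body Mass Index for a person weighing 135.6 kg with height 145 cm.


BMI = weight / height^2
height = 145 cm = 1.45 m
BMI = 135.6 / 1.45^2
BMI = 64.49 kg/m^2


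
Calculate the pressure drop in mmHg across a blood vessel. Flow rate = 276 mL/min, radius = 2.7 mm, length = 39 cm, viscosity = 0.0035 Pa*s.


dP = 8*mu*L*Q / (pi*r^4)
Q = 276 mL/min = 4.6e-06 m^3/s
dP = 300.868 Pa = 300.868 / 133.322 mmHg = 2.257 mmHg


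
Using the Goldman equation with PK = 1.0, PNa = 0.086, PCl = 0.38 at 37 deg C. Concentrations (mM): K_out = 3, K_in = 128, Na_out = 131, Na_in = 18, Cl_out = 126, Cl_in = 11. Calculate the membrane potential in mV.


Vm = (RT/F)*ln((PK*Ko + PNa*Nao + PCl*Cli)/(PK*Ki + PNa*Nai + PCl*Clo))
Numer = 18.446, Denom = 177.428
Vm = -60.5 mV


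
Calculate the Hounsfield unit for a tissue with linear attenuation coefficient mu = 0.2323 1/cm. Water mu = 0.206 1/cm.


HU = ((mu_tissue - mu_water) / mu_water) * 1000
HU = ((0.2323 - 0.206) / 0.206) * 1000
HU = 127.7


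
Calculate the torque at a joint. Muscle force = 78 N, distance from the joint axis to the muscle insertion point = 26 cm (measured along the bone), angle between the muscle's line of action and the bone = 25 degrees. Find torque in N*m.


Torque = F * d * sin(theta)   (moment arm = d*sin(theta))
d = 26 cm = 0.26 m
Torque = 78 * 0.26 * sin(25)
Torque = 8.571 N*m


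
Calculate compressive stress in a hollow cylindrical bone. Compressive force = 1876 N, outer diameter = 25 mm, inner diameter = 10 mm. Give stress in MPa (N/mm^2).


A = pi*(r_o^2 - r_i^2)
r_o = 12.5 mm, r_i = 5 mm
A = 412.334 mm^2
sigma = F/A = 1876 / 412.334
sigma = 4.55 MPa


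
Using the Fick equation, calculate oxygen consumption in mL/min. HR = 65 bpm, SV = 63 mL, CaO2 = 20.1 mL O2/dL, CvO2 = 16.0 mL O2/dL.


CO = HR*SV = 65*63/1000 = 4.095 L/min
a-v O2 diff = 20.1 - 16.0 = 4.1 mL/dL
VO2 = CO * (CaO2-CvO2) * 10 dL/L
VO2 = 4.095 * 4.1 * 10
VO2 = 167.9 mL/min


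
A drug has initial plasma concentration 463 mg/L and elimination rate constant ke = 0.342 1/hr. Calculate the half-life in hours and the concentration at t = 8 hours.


t_half = ln(2) / ke = 0.693147 / 0.342 = 2.027 hr
C(t) = C0 * exp(-ke*t) = 463 * exp(-0.342*8)
C(8) = 30.02 mg/L


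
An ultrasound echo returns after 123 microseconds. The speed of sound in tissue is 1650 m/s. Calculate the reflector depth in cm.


depth = c * t / 2
t = 123 us = 1.2300e-04 s
depth = 1650 * 1.2300e-04 / 2
depth = 0.101475 m = 10.1475 cm


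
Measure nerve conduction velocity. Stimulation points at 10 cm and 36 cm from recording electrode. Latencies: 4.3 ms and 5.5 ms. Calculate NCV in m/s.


Distance = (36 - 10) / 100 = 0.26 m
dt = (5.5 - 4.3) / 1000 = 0.0012 s
NCV = dist / dt = 216.7 m/s


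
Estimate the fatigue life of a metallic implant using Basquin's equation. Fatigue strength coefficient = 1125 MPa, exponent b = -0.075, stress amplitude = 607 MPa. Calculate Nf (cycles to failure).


sigma_a = sigma_f' * (2Nf)^b
2Nf = (sigma_a/sigma_f')^(1/b)
2Nf = (607/1125)^(1/-0.075)
2Nf = 3739.8233
Nf = 1870


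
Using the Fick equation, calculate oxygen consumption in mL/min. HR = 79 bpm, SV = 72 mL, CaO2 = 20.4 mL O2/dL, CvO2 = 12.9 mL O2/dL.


CO = HR*SV = 79*72/1000 = 5.688 L/min
a-v O2 diff = 20.4 - 12.9 = 7.5 mL/dL
VO2 = CO * (CaO2-CvO2) * 10 dL/L
VO2 = 5.688 * 7.5 * 10
VO2 = 426.6 mL/min


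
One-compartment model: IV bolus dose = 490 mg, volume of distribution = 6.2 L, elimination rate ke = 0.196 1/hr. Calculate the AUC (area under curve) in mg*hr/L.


C0 = Dose/Vd = 490/6.2 = 79.0323 mg/L
AUC = C0/ke = 79.0323/0.196
AUC = 403.2 mg*hr/L


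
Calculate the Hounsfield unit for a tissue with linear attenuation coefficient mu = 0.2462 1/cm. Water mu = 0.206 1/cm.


HU = ((mu_tissue - mu_water) / mu_water) * 1000
HU = ((0.2462 - 0.206) / 0.206) * 1000
HU = 195.1


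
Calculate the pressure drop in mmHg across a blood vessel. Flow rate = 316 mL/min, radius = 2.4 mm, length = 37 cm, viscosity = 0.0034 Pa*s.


dP = 8*mu*L*Q / (pi*r^4)
Q = 316 mL/min = 5.26667e-06 m^3/s
dP = 508.525 Pa = 508.525 / 133.322 mmHg = 3.814 mmHg


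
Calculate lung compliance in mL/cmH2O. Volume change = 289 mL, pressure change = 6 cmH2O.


C = dV / dP
C = 289 / 6
C = 48.17 mL/cmH2O


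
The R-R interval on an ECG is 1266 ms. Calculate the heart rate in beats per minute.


HR = 60 / RR_interval(s)
RR = 1266 ms = 1.266 s
HR = 60 / 1.266 = 47.39 bpm


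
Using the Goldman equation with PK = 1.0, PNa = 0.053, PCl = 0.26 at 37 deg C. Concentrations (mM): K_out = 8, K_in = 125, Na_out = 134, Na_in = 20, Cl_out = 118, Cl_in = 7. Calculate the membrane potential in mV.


Vm = (RT/F)*ln((PK*Ko + PNa*Nao + PCl*Cli)/(PK*Ki + PNa*Nai + PCl*Clo))
Numer = 16.922, Denom = 156.74
Vm = -59.49 mV


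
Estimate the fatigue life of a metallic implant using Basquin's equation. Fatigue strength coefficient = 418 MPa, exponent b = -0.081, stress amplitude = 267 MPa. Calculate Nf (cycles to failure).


sigma_a = sigma_f' * (2Nf)^b
2Nf = (sigma_a/sigma_f')^(1/b)
2Nf = (267/418)^(1/-0.081)
2Nf = 253.08818
Nf = 126.5


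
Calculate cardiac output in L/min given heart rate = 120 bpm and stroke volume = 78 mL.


CO = HR * SV
CO = 120 * 78 / 1000
CO = 9.36 L/min


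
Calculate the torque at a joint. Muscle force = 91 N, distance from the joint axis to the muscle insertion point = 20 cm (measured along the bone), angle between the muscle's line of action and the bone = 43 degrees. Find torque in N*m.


Torque = F * d * sin(theta)   (moment arm = d*sin(theta))
d = 20 cm = 0.2 m
Torque = 91 * 0.2 * sin(43)
Torque = 12.41 N*m


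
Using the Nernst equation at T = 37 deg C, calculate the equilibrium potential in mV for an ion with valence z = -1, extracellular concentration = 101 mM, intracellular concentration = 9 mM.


E = (RT/(zF)) * ln(C_out/C_in)
T = 37 + 273.15 = 310.15 K
E = (8.314 * 310.15 / (-1 * 96485)) * ln(101/9)
E = -64.62 mV


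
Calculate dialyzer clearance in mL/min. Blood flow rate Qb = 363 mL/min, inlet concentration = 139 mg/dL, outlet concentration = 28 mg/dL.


K = Qb * (Cb_in - Cb_out) / Cb_in
K = 363 * (139 - 28) / 139
K = 289.9 mL/min


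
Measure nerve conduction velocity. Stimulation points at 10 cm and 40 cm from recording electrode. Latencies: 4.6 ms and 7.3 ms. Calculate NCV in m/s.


Distance = (40 - 10) / 100 = 0.3 m
dt = (7.3 - 4.6) / 1000 = 0.0027 s
NCV = dist / dt = 111.1 m/s


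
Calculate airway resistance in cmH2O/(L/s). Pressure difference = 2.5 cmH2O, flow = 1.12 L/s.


R = dP / flow
R = 2.5 / 1.12
R = 2.232 cmH2O/(L/s)


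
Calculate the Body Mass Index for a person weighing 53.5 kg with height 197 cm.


BMI = weight / height^2
height = 197 cm = 1.97 m
BMI = 53.5 / 1.97^2
BMI = 13.79 kg/m^2


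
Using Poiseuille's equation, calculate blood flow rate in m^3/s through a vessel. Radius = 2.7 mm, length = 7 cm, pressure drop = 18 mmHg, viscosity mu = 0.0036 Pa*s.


Q = pi*r^4*dP / (8*mu*L)
r = 0.0027 m, L = 0.07 m
dP = 18 mmHg = 2399.796 Pa
Q = 1.9874e-04 m^3/s


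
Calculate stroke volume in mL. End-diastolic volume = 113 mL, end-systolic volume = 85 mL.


SV = EDV - ESV
SV = 113 - 85
SV = 28 mL


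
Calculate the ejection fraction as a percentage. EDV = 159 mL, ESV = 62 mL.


SV = EDV - ESV = 159 - 62 = 97 mL
EF = SV/EDV * 100 = 97/159 * 100
EF = 61.01%


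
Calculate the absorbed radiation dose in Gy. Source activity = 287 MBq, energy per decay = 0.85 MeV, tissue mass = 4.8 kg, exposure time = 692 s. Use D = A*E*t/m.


A = 287 MBq = 2.8700e+08 Bq
E = 0.85 MeV = 1.3617e-13 J
D = A*E*t/m = 2.8700e+08*1.3617e-13*692/4.8
D = 0.005634 Gy


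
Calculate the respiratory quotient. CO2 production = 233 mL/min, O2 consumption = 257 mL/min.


RQ = VCO2 / VO2
RQ = 233 / 257
RQ = 0.9066


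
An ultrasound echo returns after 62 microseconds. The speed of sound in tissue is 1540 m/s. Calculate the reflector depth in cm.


depth = c * t / 2
t = 62 us = 6.2000e-05 s
depth = 1540 * 6.2000e-05 / 2
depth = 0.04774 m = 4.774 cm


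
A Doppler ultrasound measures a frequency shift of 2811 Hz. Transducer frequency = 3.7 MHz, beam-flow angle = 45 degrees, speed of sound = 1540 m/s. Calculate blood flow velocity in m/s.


v = fd * c / (2 * f0 * cos(theta))
v = 2811 * 1540 / (2 * 3.7000e+06 * cos(45))
v = 0.8273 m/s


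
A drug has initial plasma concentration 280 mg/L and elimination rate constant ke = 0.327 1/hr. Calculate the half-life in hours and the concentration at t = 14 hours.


t_half = ln(2) / ke = 0.693147 / 0.327 = 2.12 hr
C(t) = C0 * exp(-ke*t) = 280 * exp(-0.327*14)
C(14) = 2.877 mg/L


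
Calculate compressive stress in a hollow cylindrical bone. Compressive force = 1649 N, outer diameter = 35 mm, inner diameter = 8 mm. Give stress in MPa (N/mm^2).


A = pi*(r_o^2 - r_i^2)
r_o = 17.5 mm, r_i = 4 mm
A = 911.847 mm^2
sigma = F/A = 1649 / 911.847
sigma = 1.808 MPa


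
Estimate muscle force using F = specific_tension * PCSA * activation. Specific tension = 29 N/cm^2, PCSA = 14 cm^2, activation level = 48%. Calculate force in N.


F = sigma * PCSA * activation
F = 29 * 14 * 0.48
F = 194.9 N


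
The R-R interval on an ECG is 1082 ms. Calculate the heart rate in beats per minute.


HR = 60 / RR_interval(s)
RR = 1082 ms = 1.082 s
HR = 60 / 1.082 = 55.45 bpm


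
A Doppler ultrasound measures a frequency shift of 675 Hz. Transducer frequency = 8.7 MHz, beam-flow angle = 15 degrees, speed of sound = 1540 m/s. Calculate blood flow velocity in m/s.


v = fd * c / (2 * f0 * cos(theta))
v = 675 * 1540 / (2 * 8.7000e+06 * cos(15))
v = 0.06185 m/s


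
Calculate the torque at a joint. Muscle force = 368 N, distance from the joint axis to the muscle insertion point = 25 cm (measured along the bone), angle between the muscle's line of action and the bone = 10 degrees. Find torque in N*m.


Torque = F * d * sin(theta)   (moment arm = d*sin(theta))
d = 25 cm = 0.25 m
Torque = 368 * 0.25 * sin(10)
Torque = 15.98 N*m


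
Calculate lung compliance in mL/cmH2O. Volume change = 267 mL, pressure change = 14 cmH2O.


C = dV / dP
C = 267 / 14
C = 19.07 mL/cmH2O


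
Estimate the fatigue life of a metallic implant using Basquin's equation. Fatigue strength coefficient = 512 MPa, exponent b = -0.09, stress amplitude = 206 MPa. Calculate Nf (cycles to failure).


sigma_a = sigma_f' * (2Nf)^b
2Nf = (sigma_a/sigma_f')^(1/b)
2Nf = (206/512)^(1/-0.09)
2Nf = 24737.954
Nf = 1.237e+04


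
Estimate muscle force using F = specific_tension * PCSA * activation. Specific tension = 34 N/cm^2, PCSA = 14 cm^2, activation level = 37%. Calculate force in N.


F = sigma * PCSA * activation
F = 34 * 14 * 0.37
F = 176.1 N


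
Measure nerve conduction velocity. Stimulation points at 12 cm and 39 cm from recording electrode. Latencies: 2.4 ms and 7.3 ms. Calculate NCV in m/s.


Distance = (39 - 12) / 100 = 0.27 m
dt = (7.3 - 2.4) / 1000 = 0.0049 s
NCV = dist / dt = 55.1 m/s


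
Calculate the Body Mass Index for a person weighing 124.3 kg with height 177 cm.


BMI = weight / height^2
height = 177 cm = 1.77 m
BMI = 124.3 / 1.77^2
BMI = 39.68 kg/m^2


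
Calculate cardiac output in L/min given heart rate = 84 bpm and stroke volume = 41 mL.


CO = HR * SV
CO = 84 * 41 / 1000
CO = 3.444 L/min


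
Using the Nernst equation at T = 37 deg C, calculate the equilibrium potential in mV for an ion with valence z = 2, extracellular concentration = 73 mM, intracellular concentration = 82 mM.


E = (RT/(zF)) * ln(C_out/C_in)
T = 37 + 273.15 = 310.15 K
E = (8.314 * 310.15 / (2 * 96485)) * ln(73/82)
E = -1.554 mV


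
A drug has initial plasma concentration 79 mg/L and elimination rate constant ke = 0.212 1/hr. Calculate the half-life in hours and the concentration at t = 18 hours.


t_half = ln(2) / ke = 0.693147 / 0.212 = 3.27 hr
C(t) = C0 * exp(-ke*t) = 79 * exp(-0.212*18)
C(18) = 1.739 mg/L


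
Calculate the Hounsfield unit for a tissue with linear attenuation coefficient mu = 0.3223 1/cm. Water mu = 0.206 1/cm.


HU = ((mu_tissue - mu_water) / mu_water) * 1000
HU = ((0.3223 - 0.206) / 0.206) * 1000
HU = 564.6


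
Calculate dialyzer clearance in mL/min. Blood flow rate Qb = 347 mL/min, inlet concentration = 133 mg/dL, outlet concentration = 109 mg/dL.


K = Qb * (Cb_in - Cb_out) / Cb_in
K = 347 * (133 - 109) / 133
K = 62.62 mL/min


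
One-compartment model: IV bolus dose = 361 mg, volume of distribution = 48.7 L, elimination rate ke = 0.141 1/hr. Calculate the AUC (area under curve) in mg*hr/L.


C0 = Dose/Vd = 361/48.7 = 7.41273 mg/L
AUC = C0/ke = 7.41273/0.141
AUC = 52.57 mg*hr/L


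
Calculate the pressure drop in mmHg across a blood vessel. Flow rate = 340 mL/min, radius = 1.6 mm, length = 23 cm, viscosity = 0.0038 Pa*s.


dP = 8*mu*L*Q / (pi*r^4)
Q = 340 mL/min = 5.66667e-06 m^3/s
dP = 1924.42 Pa = 1924.42 / 133.322 mmHg = 14.43 mmHg


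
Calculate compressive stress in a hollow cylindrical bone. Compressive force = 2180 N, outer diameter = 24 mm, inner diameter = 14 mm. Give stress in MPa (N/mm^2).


A = pi*(r_o^2 - r_i^2)
r_o = 12 mm, r_i = 7 mm
A = 298.451 mm^2
sigma = F/A = 2180 / 298.451
sigma = 7.304 MPa


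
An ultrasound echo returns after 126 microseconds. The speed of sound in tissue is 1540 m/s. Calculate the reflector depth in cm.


depth = c * t / 2
t = 126 us = 1.2600e-04 s
depth = 1540 * 1.2600e-04 / 2
depth = 0.09702 m = 9.702 cm


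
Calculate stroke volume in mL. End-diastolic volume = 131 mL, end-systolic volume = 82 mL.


SV = EDV - ESV
SV = 131 - 82
SV = 49 mL


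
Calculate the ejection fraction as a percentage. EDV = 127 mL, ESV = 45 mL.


SV = EDV - ESV = 127 - 45 = 82 mL
EF = SV/EDV * 100 = 82/127 * 100
EF = 64.57%


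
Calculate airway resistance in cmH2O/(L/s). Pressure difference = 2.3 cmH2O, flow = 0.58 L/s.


R = dP / flow
R = 2.3 / 0.58
R = 3.966 cmH2O/(L/s)


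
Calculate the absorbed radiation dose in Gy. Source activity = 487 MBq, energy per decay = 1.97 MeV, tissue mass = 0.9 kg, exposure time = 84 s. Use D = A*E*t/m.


A = 487 MBq = 4.8700e+08 Bq
E = 1.97 MeV = 3.15594e-13 J
D = A*E*t/m = 4.8700e+08*3.15594e-13*84/0.9
D = 0.01434 Gy


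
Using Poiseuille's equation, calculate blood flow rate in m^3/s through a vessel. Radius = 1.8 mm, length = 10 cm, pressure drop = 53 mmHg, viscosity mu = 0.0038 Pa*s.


Q = pi*r^4*dP / (8*mu*L)
r = 0.0018 m, L = 0.1 m
dP = 53 mmHg = 7066.066 Pa
Q = 7.6656e-05 m^3/s


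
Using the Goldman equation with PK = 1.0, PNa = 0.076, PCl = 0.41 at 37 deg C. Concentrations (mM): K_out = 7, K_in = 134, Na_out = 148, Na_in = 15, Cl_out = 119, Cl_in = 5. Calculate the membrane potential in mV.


Vm = (RT/F)*ln((PK*Ko + PNa*Nao + PCl*Cli)/(PK*Ki + PNa*Nai + PCl*Clo))
Numer = 20.298, Denom = 183.93
Vm = -58.9 mV


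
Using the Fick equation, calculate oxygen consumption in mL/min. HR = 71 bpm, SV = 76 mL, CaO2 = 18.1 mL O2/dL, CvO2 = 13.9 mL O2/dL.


CO = HR*SV = 71*76/1000 = 5.396 L/min
a-v O2 diff = 18.1 - 13.9 = 4.2 mL/dL
VO2 = CO * (CaO2-CvO2) * 10 dL/L
VO2 = 5.396 * 4.2 * 10
VO2 = 226.6 mL/min


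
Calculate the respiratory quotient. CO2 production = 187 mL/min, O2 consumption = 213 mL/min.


RQ = VCO2 / VO2
RQ = 187 / 213
RQ = 0.8779


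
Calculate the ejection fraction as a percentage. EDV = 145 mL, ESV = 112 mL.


SV = EDV - ESV = 145 - 112 = 33 mL
EF = SV/EDV * 100 = 33/145 * 100
EF = 22.76%


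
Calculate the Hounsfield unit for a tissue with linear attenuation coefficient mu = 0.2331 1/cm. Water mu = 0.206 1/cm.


HU = ((mu_tissue - mu_water) / mu_water) * 1000
HU = ((0.2331 - 0.206) / 0.206) * 1000
HU = 131.6


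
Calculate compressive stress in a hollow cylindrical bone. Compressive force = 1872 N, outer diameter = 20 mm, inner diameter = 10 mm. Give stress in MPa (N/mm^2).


A = pi*(r_o^2 - r_i^2)
r_o = 10 mm, r_i = 5 mm
A = 235.619 mm^2
sigma = F/A = 1872 / 235.619
sigma = 7.945 MPa


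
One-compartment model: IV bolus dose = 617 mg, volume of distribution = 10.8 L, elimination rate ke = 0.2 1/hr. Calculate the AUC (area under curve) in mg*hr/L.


C0 = Dose/Vd = 617/10.8 = 57.1296 mg/L
AUC = C0/ke = 57.1296/0.2
AUC = 285.6 mg*hr/L


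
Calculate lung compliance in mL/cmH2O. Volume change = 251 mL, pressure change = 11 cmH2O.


C = dV / dP
C = 251 / 11
C = 22.82 mL/cmH2O


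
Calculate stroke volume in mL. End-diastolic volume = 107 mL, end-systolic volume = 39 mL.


SV = EDV - ESV
SV = 107 - 39
SV = 68 mL


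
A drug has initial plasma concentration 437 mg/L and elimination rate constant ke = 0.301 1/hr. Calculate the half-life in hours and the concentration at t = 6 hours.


t_half = ln(2) / ke = 0.693147 / 0.301 = 2.303 hr
C(t) = C0 * exp(-ke*t) = 437 * exp(-0.301*6)
C(6) = 71.8 mg/L


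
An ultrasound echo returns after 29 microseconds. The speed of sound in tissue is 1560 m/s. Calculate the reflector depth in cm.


depth = c * t / 2
t = 29 us = 2.9000e-05 s
depth = 1560 * 2.9000e-05 / 2
depth = 0.02262 m = 2.262 cm


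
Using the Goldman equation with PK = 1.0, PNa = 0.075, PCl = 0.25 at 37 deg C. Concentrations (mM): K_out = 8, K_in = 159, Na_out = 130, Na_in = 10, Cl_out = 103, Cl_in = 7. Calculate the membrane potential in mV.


Vm = (RT/F)*ln((PK*Ko + PNa*Nao + PCl*Cli)/(PK*Ki + PNa*Nai + PCl*Clo))
Numer = 19.5, Denom = 185.5
Vm = -60.2 mV


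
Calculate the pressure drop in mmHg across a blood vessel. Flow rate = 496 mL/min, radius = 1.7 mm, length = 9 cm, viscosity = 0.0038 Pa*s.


dP = 8*mu*L*Q / (pi*r^4)
Q = 496 mL/min = 8.26667e-06 m^3/s
dP = 861.988 Pa = 861.988 / 133.322 mmHg = 6.465 mmHg


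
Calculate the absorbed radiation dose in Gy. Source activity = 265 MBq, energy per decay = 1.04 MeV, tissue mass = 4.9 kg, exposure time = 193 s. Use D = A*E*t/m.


A = 265 MBq = 2.6500e+08 Bq
E = 1.04 MeV = 1.66608e-13 J
D = A*E*t/m = 2.6500e+08*1.66608e-13*193/4.9
D = 0.001739 Gy


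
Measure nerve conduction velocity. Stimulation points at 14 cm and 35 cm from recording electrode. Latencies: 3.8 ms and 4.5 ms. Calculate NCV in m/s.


Distance = (35 - 14) / 100 = 0.21 m
dt = (4.5 - 3.8) / 1000 = 7.0000e-04 s
NCV = dist / dt = 300 m/s


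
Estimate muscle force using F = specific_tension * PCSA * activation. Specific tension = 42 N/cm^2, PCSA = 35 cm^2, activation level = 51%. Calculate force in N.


F = sigma * PCSA * activation
F = 42 * 35 * 0.51
F = 749.7 N


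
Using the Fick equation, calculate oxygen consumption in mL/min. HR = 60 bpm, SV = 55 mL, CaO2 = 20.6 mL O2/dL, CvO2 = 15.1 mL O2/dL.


CO = HR*SV = 60*55/1000 = 3.3 L/min
a-v O2 diff = 20.6 - 15.1 = 5.5 mL/dL
VO2 = CO * (CaO2-CvO2) * 10 dL/L
VO2 = 3.3 * 5.5 * 10
VO2 = 181.5 mL/min


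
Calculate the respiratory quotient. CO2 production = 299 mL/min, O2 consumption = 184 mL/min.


RQ = VCO2 / VO2
RQ = 299 / 184
RQ = 1.625


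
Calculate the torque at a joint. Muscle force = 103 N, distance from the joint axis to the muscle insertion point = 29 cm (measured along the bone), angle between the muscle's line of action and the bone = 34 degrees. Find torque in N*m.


Torque = F * d * sin(theta)   (moment arm = d*sin(theta))
d = 29 cm = 0.29 m
Torque = 103 * 0.29 * sin(34)
Torque = 16.7 N*m


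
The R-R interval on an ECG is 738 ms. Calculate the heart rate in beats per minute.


HR = 60 / RR_interval(s)
RR = 738 ms = 0.738 s
HR = 60 / 0.738 = 81.3 bpm


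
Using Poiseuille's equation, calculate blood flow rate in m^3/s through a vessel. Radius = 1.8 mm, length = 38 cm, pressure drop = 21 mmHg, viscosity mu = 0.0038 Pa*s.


Q = pi*r^4*dP / (8*mu*L)
r = 0.0018 m, L = 0.38 m
dP = 21 mmHg = 2799.762 Pa
Q = 7.9929e-06 m^3/s


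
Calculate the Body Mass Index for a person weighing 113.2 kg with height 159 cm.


BMI = weight / height^2
height = 159 cm = 1.59 m
BMI = 113.2 / 1.59^2
BMI = 44.78 kg/m^2


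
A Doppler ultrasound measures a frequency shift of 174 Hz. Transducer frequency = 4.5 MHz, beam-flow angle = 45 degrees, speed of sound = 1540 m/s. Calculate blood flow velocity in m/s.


v = fd * c / (2 * f0 * cos(theta))
v = 174 * 1540 / (2 * 4.5000e+06 * cos(45))
v = 0.04211 m/s


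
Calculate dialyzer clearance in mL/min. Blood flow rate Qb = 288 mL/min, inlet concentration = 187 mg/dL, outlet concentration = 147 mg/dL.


K = Qb * (Cb_in - Cb_out) / Cb_in
K = 288 * (187 - 147) / 187
K = 61.6 mL/min


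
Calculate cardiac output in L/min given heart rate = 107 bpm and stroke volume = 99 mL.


CO = HR * SV
CO = 107 * 99 / 1000
CO = 10.59 L/min


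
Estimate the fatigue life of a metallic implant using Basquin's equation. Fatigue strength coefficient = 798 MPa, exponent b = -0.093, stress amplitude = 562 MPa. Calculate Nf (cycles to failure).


sigma_a = sigma_f' * (2Nf)^b
2Nf = (sigma_a/sigma_f')^(1/b)
2Nf = (562/798)^(1/-0.093)
2Nf = 43.378548
Nf = 21.69


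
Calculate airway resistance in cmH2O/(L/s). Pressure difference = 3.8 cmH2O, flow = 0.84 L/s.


R = dP / flow
R = 3.8 / 0.84
R = 4.524 cmH2O/(L/s)


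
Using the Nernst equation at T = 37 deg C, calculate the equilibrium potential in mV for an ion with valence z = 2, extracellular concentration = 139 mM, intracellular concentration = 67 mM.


E = (RT/(zF)) * ln(C_out/C_in)
T = 37 + 273.15 = 310.15 K
E = (8.314 * 310.15 / (2 * 96485)) * ln(139/67)
E = 9.752 mV


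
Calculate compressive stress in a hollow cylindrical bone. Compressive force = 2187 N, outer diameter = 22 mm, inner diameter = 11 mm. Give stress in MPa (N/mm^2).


A = pi*(r_o^2 - r_i^2)
r_o = 11 mm, r_i = 5.5 mm
A = 285.1 mm^2
sigma = F/A = 2187 / 285.1
sigma = 7.671 MPa


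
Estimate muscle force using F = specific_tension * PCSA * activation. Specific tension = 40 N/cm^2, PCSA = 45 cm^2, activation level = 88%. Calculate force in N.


F = sigma * PCSA * activation
F = 40 * 45 * 0.88
F = 1584 N


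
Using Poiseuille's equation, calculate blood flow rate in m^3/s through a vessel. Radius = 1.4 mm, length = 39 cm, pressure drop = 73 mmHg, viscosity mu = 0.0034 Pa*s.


Q = pi*r^4*dP / (8*mu*L)
r = 0.0014 m, L = 0.39 m
dP = 73 mmHg = 9732.506 Pa
Q = 1.1073e-05 m^3/s


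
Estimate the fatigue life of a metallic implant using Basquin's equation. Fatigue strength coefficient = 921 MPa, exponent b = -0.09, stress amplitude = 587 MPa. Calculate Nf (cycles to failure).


sigma_a = sigma_f' * (2Nf)^b
2Nf = (sigma_a/sigma_f')^(1/b)
2Nf = (587/921)^(1/-0.09)
2Nf = 149.13258
Nf = 74.57


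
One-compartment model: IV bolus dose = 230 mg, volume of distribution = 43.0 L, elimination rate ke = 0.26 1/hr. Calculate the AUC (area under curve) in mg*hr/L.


C0 = Dose/Vd = 230/43.0 = 5.34884 mg/L
AUC = C0/ke = 5.34884/0.26
AUC = 20.57 mg*hr/L


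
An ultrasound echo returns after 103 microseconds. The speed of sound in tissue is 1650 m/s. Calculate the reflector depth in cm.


depth = c * t / 2
t = 103 us = 1.0300e-04 s
depth = 1650 * 1.0300e-04 / 2
depth = 0.084975 m = 8.4975 cm


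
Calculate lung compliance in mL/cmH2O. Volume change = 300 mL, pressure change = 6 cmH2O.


C = dV / dP
C = 300 / 6
C = 50 mL/cmH2O


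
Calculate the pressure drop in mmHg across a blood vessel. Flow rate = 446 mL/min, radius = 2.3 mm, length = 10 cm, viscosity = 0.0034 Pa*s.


dP = 8*mu*L*Q / (pi*r^4)
Q = 446 mL/min = 7.43333e-06 m^3/s
dP = 229.981 Pa = 229.981 / 133.322 mmHg = 1.725 mmHg


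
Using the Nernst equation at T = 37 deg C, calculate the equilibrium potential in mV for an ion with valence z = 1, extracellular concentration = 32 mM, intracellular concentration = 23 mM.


E = (RT/(zF)) * ln(C_out/C_in)
T = 37 + 273.15 = 310.15 K
E = (8.314 * 310.15 / (1 * 96485)) * ln(32/23)
E = 8.826 mV


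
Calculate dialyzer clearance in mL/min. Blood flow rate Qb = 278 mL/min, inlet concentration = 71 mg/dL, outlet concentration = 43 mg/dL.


K = Qb * (Cb_in - Cb_out) / Cb_in
K = 278 * (71 - 43) / 71
K = 109.6 mL/min


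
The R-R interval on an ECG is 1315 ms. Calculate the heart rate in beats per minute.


HR = 60 / RR_interval(s)
RR = 1315 ms = 1.315 s
HR = 60 / 1.315 = 45.63 bpm


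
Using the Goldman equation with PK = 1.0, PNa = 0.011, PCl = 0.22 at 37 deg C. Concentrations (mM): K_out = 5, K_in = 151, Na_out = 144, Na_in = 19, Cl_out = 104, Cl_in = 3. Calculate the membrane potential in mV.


Vm = (RT/F)*ln((PK*Ko + PNa*Nao + PCl*Cli)/(PK*Ki + PNa*Nai + PCl*Clo))
Numer = 7.244, Denom = 174.089
Vm = -84.97 mV


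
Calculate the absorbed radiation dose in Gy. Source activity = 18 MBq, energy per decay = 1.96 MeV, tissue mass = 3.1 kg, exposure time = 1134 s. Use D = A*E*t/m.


A = 18 MBq = 1.8000e+07 Bq
E = 1.96 MeV = 3.13992e-13 J
D = A*E*t/m = 1.8000e+07*3.13992e-13*1134/3.1
D = 0.002067 Gy


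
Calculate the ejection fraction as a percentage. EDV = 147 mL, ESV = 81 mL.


SV = EDV - ESV = 147 - 81 = 66 mL
EF = SV/EDV * 100 = 66/147 * 100
EF = 44.9%


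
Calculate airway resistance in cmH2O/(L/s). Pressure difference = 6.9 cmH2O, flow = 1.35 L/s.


R = dP / flow
R = 6.9 / 1.35
R = 5.111 cmH2O/(L/s)


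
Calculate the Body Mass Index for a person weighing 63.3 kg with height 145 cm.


BMI = weight / height^2
height = 145 cm = 1.45 m
BMI = 63.3 / 1.45^2
BMI = 30.11 kg/m^2


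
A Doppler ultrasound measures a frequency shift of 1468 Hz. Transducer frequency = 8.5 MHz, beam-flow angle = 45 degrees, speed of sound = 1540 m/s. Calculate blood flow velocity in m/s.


v = fd * c / (2 * f0 * cos(theta))
v = 1468 * 1540 / (2 * 8.5000e+06 * cos(45))
v = 0.1881 m/s


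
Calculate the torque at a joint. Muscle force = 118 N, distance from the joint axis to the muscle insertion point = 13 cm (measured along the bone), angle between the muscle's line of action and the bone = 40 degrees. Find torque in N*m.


Torque = F * d * sin(theta)   (moment arm = d*sin(theta))
d = 13 cm = 0.13 m
Torque = 118 * 0.13 * sin(40)
Torque = 9.86 N*m


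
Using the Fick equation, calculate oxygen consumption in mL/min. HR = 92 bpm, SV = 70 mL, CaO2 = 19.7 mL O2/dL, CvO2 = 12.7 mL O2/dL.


CO = HR*SV = 92*70/1000 = 6.44 L/min
a-v O2 diff = 19.7 - 12.7 = 7 mL/dL
VO2 = CO * (CaO2-CvO2) * 10 dL/L
VO2 = 6.44 * 7 * 10
VO2 = 450.8 mL/min


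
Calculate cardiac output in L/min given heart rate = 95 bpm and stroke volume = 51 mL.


CO = HR * SV
CO = 95 * 51 / 1000
CO = 4.845 L/min


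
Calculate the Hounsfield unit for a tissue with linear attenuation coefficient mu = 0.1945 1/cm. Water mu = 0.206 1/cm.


HU = ((mu_tissue - mu_water) / mu_water) * 1000
HU = ((0.1945 - 0.206) / 0.206) * 1000
HU = -55.83


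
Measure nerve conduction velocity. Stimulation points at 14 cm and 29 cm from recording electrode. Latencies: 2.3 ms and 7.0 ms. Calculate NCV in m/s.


Distance = (29 - 14) / 100 = 0.15 m
dt = (7.0 - 2.3) / 1000 = 0.0047 s
NCV = dist / dt = 31.91 m/s


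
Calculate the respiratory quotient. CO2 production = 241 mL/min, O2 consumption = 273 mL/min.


RQ = VCO2 / VO2
RQ = 241 / 273
RQ = 0.8828


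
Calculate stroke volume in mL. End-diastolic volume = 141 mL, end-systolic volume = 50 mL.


SV = EDV - ESV
SV = 141 - 50
SV = 91 mL


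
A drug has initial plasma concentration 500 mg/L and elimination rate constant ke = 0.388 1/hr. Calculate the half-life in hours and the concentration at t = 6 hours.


t_half = ln(2) / ke = 0.693147 / 0.388 = 1.786 hr
C(t) = C0 * exp(-ke*t) = 500 * exp(-0.388*6)
C(6) = 48.75 mg/L


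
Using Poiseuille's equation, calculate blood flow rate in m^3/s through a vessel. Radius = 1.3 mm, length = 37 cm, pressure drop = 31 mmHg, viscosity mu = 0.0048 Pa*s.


Q = pi*r^4*dP / (8*mu*L)
r = 0.0013 m, L = 0.37 m
dP = 31 mmHg = 4132.982 Pa
Q = 2.6101e-06 m^3/s


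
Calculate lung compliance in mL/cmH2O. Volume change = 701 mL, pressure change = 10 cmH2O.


C = dV / dP
C = 701 / 10
C = 70.1 mL/cmH2O


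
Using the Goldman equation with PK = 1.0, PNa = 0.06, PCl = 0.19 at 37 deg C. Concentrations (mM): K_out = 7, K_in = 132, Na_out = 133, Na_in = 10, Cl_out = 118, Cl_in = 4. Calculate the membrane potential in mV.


Vm = (RT/F)*ln((PK*Ko + PNa*Nao + PCl*Cli)/(PK*Ki + PNa*Nai + PCl*Clo))
Numer = 15.74, Denom = 155.02
Vm = -61.13 mV


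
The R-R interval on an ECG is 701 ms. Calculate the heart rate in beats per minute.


HR = 60 / RR_interval(s)
RR = 701 ms = 0.701 s
HR = 60 / 0.701 = 85.59 bpm


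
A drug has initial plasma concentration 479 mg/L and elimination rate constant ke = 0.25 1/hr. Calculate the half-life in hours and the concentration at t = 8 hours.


t_half = ln(2) / ke = 0.693147 / 0.25 = 2.773 hr
C(t) = C0 * exp(-ke*t) = 479 * exp(-0.25*8)
C(8) = 64.83 mg/L


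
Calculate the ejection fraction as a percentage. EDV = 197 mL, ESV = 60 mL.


SV = EDV - ESV = 197 - 60 = 137 mL
EF = SV/EDV * 100 = 137/197 * 100
EF = 69.54%


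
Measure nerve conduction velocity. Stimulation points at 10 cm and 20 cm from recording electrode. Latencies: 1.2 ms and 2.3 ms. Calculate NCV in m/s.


Distance = (20 - 10) / 100 = 0.1 m
dt = (2.3 - 1.2) / 1000 = 0.0011 s
NCV = dist / dt = 90.91 m/s


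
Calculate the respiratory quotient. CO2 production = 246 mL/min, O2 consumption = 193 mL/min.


RQ = VCO2 / VO2
RQ = 246 / 193
RQ = 1.275


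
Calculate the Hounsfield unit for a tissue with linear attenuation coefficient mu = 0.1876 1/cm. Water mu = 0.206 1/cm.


HU = ((mu_tissue - mu_water) / mu_water) * 1000
HU = ((0.1876 - 0.206) / 0.206) * 1000
HU = -89.32


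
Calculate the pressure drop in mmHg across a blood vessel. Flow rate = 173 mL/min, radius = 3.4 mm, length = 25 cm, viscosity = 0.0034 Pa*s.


dP = 8*mu*L*Q / (pi*r^4)
Q = 173 mL/min = 2.88333e-06 m^3/s
dP = 46.7022 Pa = 46.7022 / 133.322 mmHg = 0.3503 mmHg


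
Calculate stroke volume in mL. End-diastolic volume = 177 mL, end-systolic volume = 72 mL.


SV = EDV - ESV
SV = 177 - 72
SV = 105 mL


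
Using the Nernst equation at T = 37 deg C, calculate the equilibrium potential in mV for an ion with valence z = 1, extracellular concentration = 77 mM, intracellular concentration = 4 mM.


E = (RT/(zF)) * ln(C_out/C_in)
T = 37 + 273.15 = 310.15 K
E = (8.314 * 310.15 / (1 * 96485)) * ln(77/4)
E = 79.04 mV


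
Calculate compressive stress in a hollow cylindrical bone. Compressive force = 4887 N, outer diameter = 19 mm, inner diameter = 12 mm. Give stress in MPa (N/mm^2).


A = pi*(r_o^2 - r_i^2)
r_o = 9.5 mm, r_i = 6 mm
A = 170.431 mm^2
sigma = F/A = 4887 / 170.431
sigma = 28.67 MPa


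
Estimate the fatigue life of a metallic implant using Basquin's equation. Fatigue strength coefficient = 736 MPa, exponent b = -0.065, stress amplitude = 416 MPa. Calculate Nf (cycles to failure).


sigma_a = sigma_f' * (2Nf)^b
2Nf = (sigma_a/sigma_f')^(1/b)
2Nf = (416/736)^(1/-0.065)
2Nf = 6487.3747
Nf = 3244


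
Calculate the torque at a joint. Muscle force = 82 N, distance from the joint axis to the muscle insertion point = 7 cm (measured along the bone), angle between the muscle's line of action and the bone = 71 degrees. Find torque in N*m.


Torque = F * d * sin(theta)   (moment arm = d*sin(theta))
d = 7 cm = 0.07 m
Torque = 82 * 0.07 * sin(71)
Torque = 5.427 N*m


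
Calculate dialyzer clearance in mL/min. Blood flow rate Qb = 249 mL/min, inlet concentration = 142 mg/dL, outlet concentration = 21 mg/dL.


K = Qb * (Cb_in - Cb_out) / Cb_in
K = 249 * (142 - 21) / 142
K = 212.2 mL/min


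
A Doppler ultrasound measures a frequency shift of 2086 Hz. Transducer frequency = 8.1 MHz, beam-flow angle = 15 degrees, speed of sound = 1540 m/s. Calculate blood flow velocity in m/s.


v = fd * c / (2 * f0 * cos(theta))
v = 2086 * 1540 / (2 * 8.1000e+06 * cos(15))
v = 0.2053 m/s
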